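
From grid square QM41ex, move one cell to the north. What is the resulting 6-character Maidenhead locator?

QM42ea

Latitude subsquare x = 23; +1 → 24, wraps to 0 = a, carry into square.
Latitude square 1; +1 → 2.
The longitude characters are unchanged.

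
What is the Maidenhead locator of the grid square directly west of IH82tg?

Longitude subsquare t = 19; −1 → 18 = s.
The latitude characters are unchanged.

IH82sg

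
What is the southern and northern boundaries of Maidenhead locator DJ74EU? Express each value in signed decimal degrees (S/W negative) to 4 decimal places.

4.8333, 4.8750

Field D=3, J=9: +3·20° lon, +9·10° lat → SW at lon -120°, lat 0°.
Square 7, 4: +7·2° lon, +4·1° lat → SW at lon -106°, lat 4°.
Subsquare e=4, u=20: +4·0.0833333° lon, +20·0.0416667° lat → SW at lon -105.667°, lat 4.83333°.
Cell spans 0.0833333° lon × 0.0416667° lat.
south 4.8333, north 4.8750.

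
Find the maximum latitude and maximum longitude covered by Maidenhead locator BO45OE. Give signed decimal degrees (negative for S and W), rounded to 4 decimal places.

Field B=1, O=14: +1·20° lon, +14·10° lat → SW at lon -160°, lat 50°.
Square 4, 5: +4·2° lon, +5·1° lat → SW at lon -152°, lat 55°.
Subsquare o=14, e=4: +14·0.0833333° lon, +4·0.0416667° lat → SW at lon -150.833°, lat 55.1667°.
Cell spans 0.0833333° lon × 0.0416667° lat. NE corner is SW corner plus one full cell.
latitude 55.2083, longitude -150.7500.

55.2083, -150.7500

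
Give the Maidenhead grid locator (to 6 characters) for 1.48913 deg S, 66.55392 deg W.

FI68rm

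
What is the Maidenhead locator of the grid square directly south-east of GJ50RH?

GJ50sg

Longitude subsquare r = 17; +1 → 18 = s.
Latitude subsquare h = 7; −1 → 6 = g.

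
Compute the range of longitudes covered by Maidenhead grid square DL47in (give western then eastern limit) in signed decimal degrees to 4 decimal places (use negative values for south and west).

-111.3333, -111.2500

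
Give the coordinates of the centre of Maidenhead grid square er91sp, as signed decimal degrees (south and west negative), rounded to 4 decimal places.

81.6458, -80.4583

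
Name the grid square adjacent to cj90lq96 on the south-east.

Longitude extended square 9; +1 → 10, wraps to 0, carry into subsquare.
Longitude subsquare l = 11; +1 → 12 = m.
Latitude extended square 6; −1 → 5.

CJ90mq05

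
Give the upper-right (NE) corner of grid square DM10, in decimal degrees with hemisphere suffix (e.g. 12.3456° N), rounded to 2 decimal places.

Field D=3, M=12: +3·20° lon, +12·10° lat → SW at lon -120°, lat 30°.
Square 1, 0: +1·2° lon, +0·1° lat → SW at lon -118°, lat 30°.
Cell spans 2° lon × 1° lat. NE corner is SW corner plus one full cell.
latitude 31.00° N, longitude 116.00° W.

31.00° N, 116.00° W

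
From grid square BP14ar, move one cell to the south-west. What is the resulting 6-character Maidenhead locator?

Longitude subsquare a = 0; −1 → -1, wraps to 23 = x, carry into square.
Longitude square 1; −1 → 0.
Latitude subsquare r = 17; −1 → 16 = q.

BP04xq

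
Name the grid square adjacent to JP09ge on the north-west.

JP09ff

Longitude subsquare g = 6; −1 → 5 = f.
Latitude subsquare e = 4; +1 → 5 = f.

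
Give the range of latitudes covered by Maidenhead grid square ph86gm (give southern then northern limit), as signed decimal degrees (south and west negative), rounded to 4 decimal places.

-13.5000, -13.4583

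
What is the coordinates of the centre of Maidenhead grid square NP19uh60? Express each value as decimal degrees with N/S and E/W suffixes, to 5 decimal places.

Field N=13, P=15: +13·20° lon, +15·10° lat → SW at lon 80°, lat 60°.
Square 1, 9: +1·2° lon, +9·1° lat → SW at lon 82°, lat 69°.
Subsquare u=20, h=7: +20·0.0833333° lon, +7·0.0416667° lat → SW at lon 83.6667°, lat 69.2917°.
Extended square 6, 0: +6·0.00833333° lon, +0·0.00416667° lat → SW at lon 83.7167°, lat 69.2917°.
Cell spans 0.00833333° lon × 0.00416667° lat. Centre is SW corner plus half of each.
latitude 69.29375° N, longitude 83.72083° E.

69.29375° N, 83.72083° E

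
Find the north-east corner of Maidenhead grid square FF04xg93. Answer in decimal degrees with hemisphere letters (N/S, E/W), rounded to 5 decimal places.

Field F=5, F=5: +5·20° lon, +5·10° lat → SW at lon -80°, lat -40°.
Square 0, 4: +0·2° lon, +4·1° lat → SW at lon -80°, lat -36°.
Subsquare x=23, g=6: +23·0.0833333° lon, +6·0.0416667° lat → SW at lon -78.0833°, lat -35.75°.
Extended square 9, 3: +9·0.00833333° lon, +3·0.00416667° lat → SW at lon -78.0083°, lat -35.7375°.
Cell spans 0.00833333° lon × 0.00416667° lat. NE corner is SW corner plus one full cell.
latitude 35.73333° S, longitude 78.00000° W.

35.73333° S, 78.00000° W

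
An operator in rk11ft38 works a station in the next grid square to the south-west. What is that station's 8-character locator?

RK11ft27

Longitude extended square 3; −1 → 2.
Latitude extended square 8; −1 → 7.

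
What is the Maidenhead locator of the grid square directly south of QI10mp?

Latitude subsquare p = 15; −1 → 14 = o.
The longitude characters are unchanged.

QI10mo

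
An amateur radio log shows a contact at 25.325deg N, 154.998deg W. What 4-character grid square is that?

BL25

Offset from 180°W / 90°S: lon 25.00°, lat 115.33°.
Field: 25.00/20 → 1 → B, 115.33/10 → 11 → L; chars BL.
Square: 5.00/2 → 2, 5.33/1 → 5; chars 25.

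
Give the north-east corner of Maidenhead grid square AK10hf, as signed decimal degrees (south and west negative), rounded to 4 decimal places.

Field A=0, K=10: +0·20° lon, +10·10° lat → SW at lon -180°, lat 10°.
Square 1, 0: +1·2° lon, +0·1° lat → SW at lon -178°, lat 10°.
Subsquare h=7, f=5: +7·0.0833333° lon, +5·0.0416667° lat → SW at lon -177.417°, lat 10.2083°.
Cell spans 0.0833333° lon × 0.0416667° lat. NE corner is SW corner plus one full cell.
latitude 10.2500, longitude -177.3333.

10.2500, -177.3333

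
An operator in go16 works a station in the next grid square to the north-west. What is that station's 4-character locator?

Longitude square 1; −1 → 0.
Latitude square 6; +1 → 7.

GO07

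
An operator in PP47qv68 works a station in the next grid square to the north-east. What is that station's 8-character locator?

Longitude extended square 6; +1 → 7.
Latitude extended square 8; +1 → 9.

PP47qv79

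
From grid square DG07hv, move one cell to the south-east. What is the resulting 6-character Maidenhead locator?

DG07iu

Longitude subsquare h = 7; +1 → 8 = i.
Latitude subsquare v = 21; −1 → 20 = u.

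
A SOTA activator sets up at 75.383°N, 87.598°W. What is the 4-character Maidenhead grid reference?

Add 180° to longitude and 90° to latitude: 92.40, 165.38.
Field: 92.40/20 → 4 → E, 165.38/10 → 16 → Q; chars EQ.
Square: 12.40/2 → 6, 5.38/1 → 5; chars 65.

EQ65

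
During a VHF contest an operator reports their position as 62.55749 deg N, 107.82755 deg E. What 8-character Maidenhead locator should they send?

Shift to the Maidenhead origin (180°W, 90°S): lon 287.82755, lat 152.55749.
Field: 287.82755/20 → 14 → O, 152.55749/10 → 15 → P; chars OP.
Square: 7.82755/2 → 3, 2.55749/1 → 2; chars 32.
Subsquare: 1.82755/0.0833333 → 21 → v, 0.55749/0.0416667 → 13 → n; chars vn.
Extended square: 0.07755/0.00833333 → 9, 0.01582/0.00416667 → 3; chars 93.

OP32vn93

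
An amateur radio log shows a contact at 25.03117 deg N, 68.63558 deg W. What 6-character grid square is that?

Offset from 180°W / 90°S: lon 111.3644°, lat 115.0312°.
Field: lon ⌊111.3644/20⌋ = 5 → F; lat ⌊115.0312/10⌋ = 11 → L.
Square: lon ⌊11.3644/2⌋ = 5; lat ⌊5.0312/1⌋ = 5.
Subsquare: lon ⌊1.3644/0.0833333⌋ = 16 → q; lat ⌊0.0312/0.0416667⌋ = 0 → a.

FL55qa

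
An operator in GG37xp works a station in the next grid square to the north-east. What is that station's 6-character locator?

Longitude subsquare x = 23; +1 → 24, wraps to 0 = a, carry into square.
Longitude square 3; +1 → 4.
Latitude subsquare p = 15; +1 → 16 = q.

GG47aq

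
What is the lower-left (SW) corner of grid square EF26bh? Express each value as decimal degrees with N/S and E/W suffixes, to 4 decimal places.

Field E=4, F=5: +4·20° lon, +5·10° lat → SW at lon -100°, lat -40°.
Square 2, 6: +2·2° lon, +6·1° lat → SW at lon -96°, lat -34°.
Subsquare b=1, h=7: +1·0.0833333° lon, +7·0.0416667° lat → SW at lon -95.9167°, lat -33.7083°.
latitude 33.7083° S, longitude 95.9167° W.

33.7083° S, 95.9167° W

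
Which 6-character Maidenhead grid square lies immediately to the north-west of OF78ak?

Longitude subsquare a = 0; −1 → -1, wraps to 23 = x, carry into square.
Longitude square 7; −1 → 6.
Latitude subsquare k = 10; +1 → 11 = l.

OF68xl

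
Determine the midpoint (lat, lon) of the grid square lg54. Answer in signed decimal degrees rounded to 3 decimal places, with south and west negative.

-25.500, 51.000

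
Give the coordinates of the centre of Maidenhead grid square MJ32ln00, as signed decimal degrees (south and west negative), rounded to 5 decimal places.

2.54375, 66.92083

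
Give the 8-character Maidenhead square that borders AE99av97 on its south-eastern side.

AE99bv06

Longitude extended square 9; +1 → 10, wraps to 0, carry into subsquare.
Longitude subsquare a = 0; +1 → 1 = b.
Latitude extended square 7; −1 → 6.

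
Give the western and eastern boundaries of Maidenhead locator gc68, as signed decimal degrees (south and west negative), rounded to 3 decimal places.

Field G=6, C=2: +6·20° lon, +2·10° lat → SW at lon -60°, lat -70°.
Square 6, 8: +6·2° lon, +8·1° lat → SW at lon -48°, lat -62°.
Cell spans 2° lon × 1° lat.
west -48.000, east -46.000.

-48.000, -46.000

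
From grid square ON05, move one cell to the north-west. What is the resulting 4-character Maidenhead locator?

NN96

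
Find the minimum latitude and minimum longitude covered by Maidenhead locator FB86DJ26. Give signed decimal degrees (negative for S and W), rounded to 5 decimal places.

Field F=5, B=1: +5·20° lon, +1·10° lat → SW at lon -80°, lat -80°.
Square 8, 6: +8·2° lon, +6·1° lat → SW at lon -64°, lat -74°.
Subsquare d=3, j=9: +3·0.0833333° lon, +9·0.0416667° lat → SW at lon -63.75°, lat -73.625°.
Extended square 2, 6: +2·0.00833333° lon, +6·0.00416667° lat → SW at lon -63.7333°, lat -73.6°.
latitude -73.60000, longitude -63.73333.

-73.60000, -63.73333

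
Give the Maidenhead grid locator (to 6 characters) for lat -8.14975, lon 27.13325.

Offset from 180°W / 90°S: lon 207.1333°, lat 81.8503°.
Field: lon ⌊207.1333/20⌋ = 10 → K; lat ⌊81.8503/10⌋ = 8 → I.
Square: lon ⌊7.1333/2⌋ = 3; lat ⌊1.8503/1⌋ = 1.
Subsquare: lon ⌊1.1333/0.0833333⌋ = 13 → n; lat ⌊0.8503/0.0416667⌋ = 20 → u.

KI31nu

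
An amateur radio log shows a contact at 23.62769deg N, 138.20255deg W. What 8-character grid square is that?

Shift to the Maidenhead origin (180°W, 90°S): lon 41.79745, lat 113.62769.
Field (20°×10°, letters A–R): 41.79745/20 → 2 → C, 113.62769/10 → 11 → L; chars CL.
Square (2°×1°, digits 0–9): 1.79745/2 → 0, 3.62769/1 → 3; chars 03.
Subsquare (5′×2.5′, letters a–x): 1.79745/0.0833333 → 21 → v, 0.62769/0.0416667 → 15 → p; chars vp.
Extended square (30″×15″, digits 0–9): 0.04745/0.00833333 → 5, 0.00269/0.00416667 → 0; chars 50.

CL03vp50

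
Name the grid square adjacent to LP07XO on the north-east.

Longitude subsquare x = 23; +1 → 24, wraps to 0 = a, carry into square.
Longitude square 0; +1 → 1.
Latitude subsquare o = 14; +1 → 15 = p.

LP17ap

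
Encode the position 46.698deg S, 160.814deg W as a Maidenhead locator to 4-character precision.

Offset from 180°W / 90°S: lon 19.19°, lat 43.30°.
Field: 19.19/20 → 0 → A, 43.30/10 → 4 → E; chars AE.
Square: 19.19/2 → 9, 3.30/1 → 3; chars 93.

AE93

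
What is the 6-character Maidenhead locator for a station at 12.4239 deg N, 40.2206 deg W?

GK92vk

Add 180° to longitude and 90° to latitude: 139.7794, 102.4239.
Field: lon ⌊139.7794/20⌋ = 6 → G; lat ⌊102.4239/10⌋ = 10 → K.
Square: lon ⌊19.7794/2⌋ = 9; lat ⌊2.4239/1⌋ = 2.
Subsquare: lon ⌊1.7794/0.0833333⌋ = 21 → v; lat ⌊0.4239/0.0416667⌋ = 10 → k.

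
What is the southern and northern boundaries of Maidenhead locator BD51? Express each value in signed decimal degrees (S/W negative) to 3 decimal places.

Field B=1, D=3: +1·20° lon, +3·10° lat → SW at lon -160°, lat -60°.
Square 5, 1: +5·2° lon, +1·1° lat → SW at lon -150°, lat -59°.
Cell spans 2° lon × 1° lat.
south -59.000, north -58.000.

-59.000, -58.000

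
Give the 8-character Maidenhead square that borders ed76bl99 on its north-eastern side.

ED76cm00

Longitude extended square 9; +1 → 10, wraps to 0, carry into subsquare.
Longitude subsquare b = 1; +1 → 2 = c.
Latitude extended square 9; +1 → 10, wraps to 0, carry into subsquare.
Latitude subsquare l = 11; +1 → 12 = m.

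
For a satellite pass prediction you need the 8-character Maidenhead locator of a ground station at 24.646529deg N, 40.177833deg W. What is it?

GL94vp85

Offset from 180°W / 90°S: lon 139.82217°, lat 114.64653°.
Field: 139.82217/20 → 6 → G, 114.64653/10 → 11 → L; chars GL.
Square: 19.82217/2 → 9, 4.64653/1 → 4; chars 94.
Subsquare: 1.82217/0.0833333 → 21 → v, 0.64653/0.0416667 → 15 → p; chars vp.
Extended square: 0.07217/0.00833333 → 8, 0.02153/0.00416667 → 5; chars 85.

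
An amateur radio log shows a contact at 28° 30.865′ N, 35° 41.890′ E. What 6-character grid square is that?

KL78um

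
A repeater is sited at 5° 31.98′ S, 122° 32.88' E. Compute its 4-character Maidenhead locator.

PI14

Shift to the Maidenhead origin (180°W, 90°S): lon 302.55, lat 84.47.
Field (20°×10°, letters A–R): lon ⌊302.55/20⌋ = 15 → P; lat ⌊84.47/10⌋ = 8 → I.
Square (2°×1°, digits 0–9): lon ⌊2.55/2⌋ = 1; lat ⌊4.47/1⌋ = 4.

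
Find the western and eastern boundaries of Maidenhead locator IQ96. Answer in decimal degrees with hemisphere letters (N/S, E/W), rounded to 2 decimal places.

2.00° W, 0.00° E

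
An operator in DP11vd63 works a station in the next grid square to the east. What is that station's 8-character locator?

Longitude extended square 6; +1 → 7.
The latitude characters are unchanged.

DP11vd73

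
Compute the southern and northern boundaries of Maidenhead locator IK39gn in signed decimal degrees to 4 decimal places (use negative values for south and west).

19.5417, 19.5833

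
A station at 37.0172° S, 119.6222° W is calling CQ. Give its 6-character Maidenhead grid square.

DF02ex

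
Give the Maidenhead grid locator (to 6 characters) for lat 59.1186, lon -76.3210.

FO19uc

Offset from 180°W / 90°S: lon 103.6790°, lat 149.1186°.
Field: 103.6790/20 → 5 → F, 149.1186/10 → 14 → O; chars FO.
Square: 3.6790/2 → 1, 9.1186/1 → 9; chars 19.
Subsquare: 1.6790/0.0833333 → 20 → u, 0.1186/0.0416667 → 2 → c; chars uc.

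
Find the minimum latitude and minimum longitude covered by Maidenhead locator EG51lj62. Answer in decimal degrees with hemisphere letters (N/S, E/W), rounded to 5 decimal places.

28.61667° S, 89.03333° W

Field E=4, G=6: +4·20° lon, +6·10° lat → SW at lon -100°, lat -30°.
Square 5, 1: +5·2° lon, +1·1° lat → SW at lon -90°, lat -29°.
Subsquare l=11, j=9: +11·0.0833333° lon, +9·0.0416667° lat → SW at lon -89.0833°, lat -28.625°.
Extended square 6, 2: +6·0.00833333° lon, +2·0.00416667° lat → SW at lon -89.0333°, lat -28.6167°.
latitude 28.61667° S, longitude 89.03333° W.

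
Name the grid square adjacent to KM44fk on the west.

KM44ek

Longitude subsquare f = 5; −1 → 4 = e.
The latitude characters are unchanged.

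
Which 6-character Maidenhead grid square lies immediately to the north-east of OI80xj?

OI90ak

Longitude subsquare x = 23; +1 → 24, wraps to 0 = a, carry into square.
Longitude square 8; +1 → 9.
Latitude subsquare j = 9; +1 → 10 = k.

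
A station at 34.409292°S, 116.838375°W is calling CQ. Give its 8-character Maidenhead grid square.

DF15no91

Add 180° to longitude and 90° to latitude: 63.16163, 55.59071.
Field: lon ⌊63.16163/20⌋ = 3 → D; lat ⌊55.59071/10⌋ = 5 → F.
Square: lon ⌊3.16163/2⌋ = 1; lat ⌊5.59071/1⌋ = 5.
Subsquare: lon ⌊1.16163/0.0833333⌋ = 13 → n; lat ⌊0.59071/0.0416667⌋ = 14 → o.
Extended square: lon ⌊0.07829/0.00833333⌋ = 9; lat ⌊0.00737/0.00416667⌋ = 1.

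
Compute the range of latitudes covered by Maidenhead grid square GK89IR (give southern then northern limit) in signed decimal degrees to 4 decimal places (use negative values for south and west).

Field G=6, K=10: +6·20° lon, +10·10° lat → SW at lon -60°, lat 10°.
Square 8, 9: +8·2° lon, +9·1° lat → SW at lon -44°, lat 19°.
Subsquare i=8, r=17: +8·0.0833333° lon, +17·0.0416667° lat → SW at lon -43.3333°, lat 19.7083°.
Cell spans 0.0833333° lon × 0.0416667° lat.
south 19.7083, north 19.7500.

19.7083, 19.7500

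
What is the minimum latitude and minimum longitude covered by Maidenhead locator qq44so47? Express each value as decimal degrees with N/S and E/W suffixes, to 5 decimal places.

Field Q=16, Q=16: +16·20° lon, +16·10° lat → SW at lon 140°, lat 70°.
Square 4, 4: +4·2° lon, +4·1° lat → SW at lon 148°, lat 74°.
Subsquare s=18, o=14: +18·0.0833333° lon, +14·0.0416667° lat → SW at lon 149.5°, lat 74.5833°.
Extended square 4, 7: +4·0.00833333° lon, +7·0.00416667° lat → SW at lon 149.533°, lat 74.6125°.
latitude 74.61250° N, longitude 149.53333° E.

74.61250° N, 149.53333° E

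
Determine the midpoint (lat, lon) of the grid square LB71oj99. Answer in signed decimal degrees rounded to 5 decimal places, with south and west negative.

-78.58542, 55.24583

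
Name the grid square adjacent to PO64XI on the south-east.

Longitude subsquare x = 23; +1 → 24, wraps to 0 = a, carry into square.
Longitude square 6; +1 → 7.
Latitude subsquare i = 8; −1 → 7 = h.

PO74ah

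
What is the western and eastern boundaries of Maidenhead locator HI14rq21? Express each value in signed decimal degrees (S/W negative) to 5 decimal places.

-36.56667, -36.55833

Field H=7, I=8: +7·20° lon, +8·10° lat → SW at lon -40°, lat -10°.
Square 1, 4: +1·2° lon, +4·1° lat → SW at lon -38°, lat -6°.
Subsquare r=17, q=16: +17·0.0833333° lon, +16·0.0416667° lat → SW at lon -36.5833°, lat -5.33333°.
Extended square 2, 1: +2·0.00833333° lon, +1·0.00416667° lat → SW at lon -36.5667°, lat -5.32917°.
Cell spans 0.00833333° lon × 0.00416667° lat.
west -36.56667, east -36.55833.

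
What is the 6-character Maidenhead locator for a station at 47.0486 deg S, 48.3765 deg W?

Shift to the Maidenhead origin (180°W, 90°S): lon 131.6235, lat 42.9514.
Field: 131.6235/20 → 6 → G, 42.9514/10 → 4 → E; chars GE.
Square: 11.6235/2 → 5, 2.9514/1 → 2; chars 52.
Subsquare: 1.6235/0.0833333 → 19 → t, 0.9514/0.0416667 → 22 → w; chars tw.

GE52tw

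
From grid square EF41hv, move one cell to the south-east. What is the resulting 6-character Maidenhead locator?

Longitude subsquare h = 7; +1 → 8 = i.
Latitude subsquare v = 21; −1 → 20 = u.

EF41iu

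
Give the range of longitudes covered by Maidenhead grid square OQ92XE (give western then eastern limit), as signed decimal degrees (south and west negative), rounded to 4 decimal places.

119.9167, 120.0000

Field O=14, Q=16: +14·20° lon, +16·10° lat → SW at lon 100°, lat 70°.
Square 9, 2: +9·2° lon, +2·1° lat → SW at lon 118°, lat 72°.
Subsquare x=23, e=4: +23·0.0833333° lon, +4·0.0416667° lat → SW at lon 119.917°, lat 72.1667°.
Cell spans 0.0833333° lon × 0.0416667° lat.
west 119.9167, east 120.0000.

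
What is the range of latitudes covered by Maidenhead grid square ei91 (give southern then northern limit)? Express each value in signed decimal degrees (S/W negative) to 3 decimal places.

Field E=4, I=8: +4·20° lon, +8·10° lat → SW at lon -100°, lat -10°.
Square 9, 1: +9·2° lon, +1·1° lat → SW at lon -82°, lat -9°.
Cell spans 2° lon × 1° lat.
south -9.000, north -8.000.

-9.000, -8.000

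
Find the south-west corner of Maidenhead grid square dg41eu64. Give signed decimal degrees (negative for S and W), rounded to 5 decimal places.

-28.15000, -111.61667

Field D=3, G=6: +3·20° lon, +6·10° lat → SW at lon -120°, lat -30°.
Square 4, 1: +4·2° lon, +1·1° lat → SW at lon -112°, lat -29°.
Subsquare e=4, u=20: +4·0.0833333° lon, +20·0.0416667° lat → SW at lon -111.667°, lat -28.1667°.
Extended square 6, 4: +6·0.00833333° lon, +4·0.00416667° lat → SW at lon -111.617°, lat -28.15°.
latitude -28.15000, longitude -111.61667.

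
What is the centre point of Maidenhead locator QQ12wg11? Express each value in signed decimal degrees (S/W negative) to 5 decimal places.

72.25625, 143.84583

Field Q=16, Q=16: +16·20° lon, +16·10° lat → SW at lon 140°, lat 70°.
Square 1, 2: +1·2° lon, +2·1° lat → SW at lon 142°, lat 72°.
Subsquare w=22, g=6: +22·0.0833333° lon, +6·0.0416667° lat → SW at lon 143.833°, lat 72.25°.
Extended square 1, 1: +1·0.00833333° lon, +1·0.00416667° lat → SW at lon 143.842°, lat 72.2542°.
Cell spans 0.00833333° lon × 0.00416667° lat. Centre is SW corner plus half of each.
latitude 72.25625, longitude 143.84583.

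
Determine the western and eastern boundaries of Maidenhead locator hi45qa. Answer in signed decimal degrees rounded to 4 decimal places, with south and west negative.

-30.6667, -30.5833

Field H=7, I=8: +7·20° lon, +8·10° lat → SW at lon -40°, lat -10°.
Square 4, 5: +4·2° lon, +5·1° lat → SW at lon -32°, lat -5°.
Subsquare q=16, a=0: +16·0.0833333° lon, +0·0.0416667° lat → SW at lon -30.6667°, lat -5°.
Cell spans 0.0833333° lon × 0.0416667° lat.
west -30.6667, east -30.5833.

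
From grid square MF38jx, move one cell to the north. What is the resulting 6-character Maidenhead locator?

MF39ja

Latitude subsquare x = 23; +1 → 24, wraps to 0 = a, carry into square.
Latitude square 8; +1 → 9.
The longitude characters are unchanged.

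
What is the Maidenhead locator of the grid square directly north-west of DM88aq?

DM78xr

Longitude subsquare a = 0; −1 → -1, wraps to 23 = x, carry into square.
Longitude square 8; −1 → 7.
Latitude subsquare q = 16; +1 → 17 = r.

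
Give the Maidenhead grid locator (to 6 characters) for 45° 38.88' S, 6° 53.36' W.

IE64ni

Offset from 180°W / 90°S: lon 173.1107°, lat 44.3520°.
Field: lon ⌊173.1107/20⌋ = 8 → I; lat ⌊44.3520/10⌋ = 4 → E.
Square: lon ⌊13.1107/2⌋ = 6; lat ⌊4.3520/1⌋ = 4.
Subsquare: lon ⌊1.1107/0.0833333⌋ = 13 → n; lat ⌊0.3520/0.0416667⌋ = 8 → i.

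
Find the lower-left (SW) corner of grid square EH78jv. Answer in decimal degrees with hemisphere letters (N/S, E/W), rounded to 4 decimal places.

11.1250° S, 85.2500° W

Field E=4, H=7: +4·20° lon, +7·10° lat → SW at lon -100°, lat -20°.
Square 7, 8: +7·2° lon, +8·1° lat → SW at lon -86°, lat -12°.
Subsquare j=9, v=21: +9·0.0833333° lon, +21·0.0416667° lat → SW at lon -85.25°, lat -11.125°.
latitude 11.1250° S, longitude 85.2500° W.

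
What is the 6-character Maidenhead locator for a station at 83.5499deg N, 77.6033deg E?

MR83tn

Offset from 180°W / 90°S: lon 257.6033°, lat 173.5499°.
Field (20°×10°, letters A–R): lon ⌊257.6033/20⌋ = 12 → M; lat ⌊173.5499/10⌋ = 17 → R.
Square (2°×1°, digits 0–9): lon ⌊17.6033/2⌋ = 8; lat ⌊3.5499/1⌋ = 3.
Subsquare (5′×2.5′, letters a–x): lon ⌊1.6033/0.0833333⌋ = 19 → t; lat ⌊0.5499/0.0416667⌋ = 13 → n.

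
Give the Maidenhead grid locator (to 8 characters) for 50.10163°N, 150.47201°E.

QO50fc64

Shift to the Maidenhead origin (180°W, 90°S): lon 330.47201, lat 140.10163.
Field: 330.47201/20 → 16 → Q, 140.10163/10 → 14 → O; chars QO.
Square: 10.47201/2 → 5, 0.10163/1 → 0; chars 50.
Subsquare: 0.47201/0.0833333 → 5 → f, 0.10163/0.0416667 → 2 → c; chars fc.
Extended square: 0.05534/0.00833333 → 6, 0.01830/0.00416667 → 4; chars 64.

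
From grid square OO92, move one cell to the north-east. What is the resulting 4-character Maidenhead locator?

PO03

Longitude square 9; +1 → 10, wraps to 0, carry into field.
Longitude field O = 14; +1 → 15 = P.
Latitude square 2; +1 → 3.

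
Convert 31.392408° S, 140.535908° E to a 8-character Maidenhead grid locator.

QF08go45

Offset from 180°W / 90°S: lon 320.53591°, lat 58.60759°.
Field: 320.53591/20 → 16 → Q, 58.60759/10 → 5 → F; chars QF.
Square: 0.53591/2 → 0, 8.60759/1 → 8; chars 08.
Subsquare: 0.53591/0.0833333 → 6 → g, 0.60759/0.0416667 → 14 → o; chars go.
Extended square: 0.03591/0.00833333 → 4, 0.02426/0.00416667 → 5; chars 45.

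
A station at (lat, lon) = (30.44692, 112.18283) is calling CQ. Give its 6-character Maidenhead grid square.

OM60ck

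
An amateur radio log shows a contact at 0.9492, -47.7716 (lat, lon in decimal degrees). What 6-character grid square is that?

Shift to the Maidenhead origin (180°W, 90°S): lon 132.2284, lat 90.9492.
Field: 132.2284/20 → 6 → G, 90.9492/10 → 9 → J; chars GJ.
Square: 12.2284/2 → 6, 0.9492/1 → 0; chars 60.
Subsquare: 0.2284/0.0833333 → 2 → c, 0.9492/0.0416667 → 22 → w; chars cw.

GJ60cw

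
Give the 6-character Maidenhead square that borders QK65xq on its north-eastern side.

QK75ar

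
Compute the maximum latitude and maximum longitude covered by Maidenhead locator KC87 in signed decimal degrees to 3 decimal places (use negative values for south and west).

-62.000, 38.000

Field K=10, C=2: +10·20° lon, +2·10° lat → SW at lon 20°, lat -70°.
Square 8, 7: +8·2° lon, +7·1° lat → SW at lon 36°, lat -63°.
Cell spans 2° lon × 1° lat. NE corner is SW corner plus one full cell.
latitude -62.000, longitude 38.000.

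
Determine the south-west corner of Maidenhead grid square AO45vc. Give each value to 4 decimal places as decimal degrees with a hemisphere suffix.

55.0833° N, 170.2500° W

Field A=0, O=14: +0·20° lon, +14·10° lat → SW at lon -180°, lat 50°.
Square 4, 5: +4·2° lon, +5·1° lat → SW at lon -172°, lat 55°.
Subsquare v=21, c=2: +21·0.0833333° lon, +2·0.0416667° lat → SW at lon -170.25°, lat 55.0833°.
latitude 55.0833° N, longitude 170.2500° W.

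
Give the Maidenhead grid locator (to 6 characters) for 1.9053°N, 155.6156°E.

Shift to the Maidenhead origin (180°W, 90°S): lon 335.6156, lat 91.9053.
Field: lon ⌊335.6156/20⌋ = 16 → Q; lat ⌊91.9053/10⌋ = 9 → J.
Square: lon ⌊15.6156/2⌋ = 7; lat ⌊1.9053/1⌋ = 1.
Subsquare: lon ⌊1.6156/0.0833333⌋ = 19 → t; lat ⌊0.9053/0.0416667⌋ = 21 → v.

QJ71tv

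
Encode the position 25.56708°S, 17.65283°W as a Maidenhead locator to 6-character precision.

Offset from 180°W / 90°S: lon 162.3472°, lat 64.4329°.
Field (20°×10°, letters A–R): lon ⌊162.3472/20⌋ = 8 → I; lat ⌊64.4329/10⌋ = 6 → G.
Square (2°×1°, digits 0–9): lon ⌊2.3472/2⌋ = 1; lat ⌊4.4329/1⌋ = 4.
Subsquare (5′×2.5′, letters a–x): lon ⌊0.3472/0.0833333⌋ = 4 → e; lat ⌊0.4329/0.0416667⌋ = 10 → k.

IG14ek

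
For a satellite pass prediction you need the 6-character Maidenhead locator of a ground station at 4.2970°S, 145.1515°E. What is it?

QI25nq

Add 180° to longitude and 90° to latitude: 325.1515, 85.7030.
Field (20°×10°, letters A–R): 325.1515/20 → 16 → Q, 85.7030/10 → 8 → I; chars QI.
Square (2°×1°, digits 0–9): 5.1515/2 → 2, 5.7030/1 → 5; chars 25.
Subsquare (5′×2.5′, letters a–x): 1.1515/0.0833333 → 13 → n, 0.7030/0.0416667 → 16 → q; chars nq.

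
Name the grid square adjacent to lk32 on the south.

LK31

Latitude square 2; −1 → 1.
The longitude characters are unchanged.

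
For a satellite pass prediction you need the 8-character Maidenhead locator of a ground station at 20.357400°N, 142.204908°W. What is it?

BL80vi55

Shift to the Maidenhead origin (180°W, 90°S): lon 37.79509, lat 110.35740.
Field: 37.79509/20 → 1 → B, 110.35740/10 → 11 → L; chars BL.
Square: 17.79509/2 → 8, 0.35740/1 → 0; chars 80.
Subsquare: 1.79509/0.0833333 → 21 → v, 0.35740/0.0416667 → 8 → i; chars vi.
Extended square: 0.04509/0.00833333 → 5, 0.02407/0.00416667 → 5; chars 55.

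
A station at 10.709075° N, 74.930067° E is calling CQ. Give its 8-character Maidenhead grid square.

MK70lr10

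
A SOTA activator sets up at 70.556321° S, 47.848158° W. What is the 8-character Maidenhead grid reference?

Add 180° to longitude and 90° to latitude: 132.15184, 19.44368.
Field: 132.15184/20 → 6 → G, 19.44368/10 → 1 → B; chars GB.
Square: 12.15184/2 → 6, 9.44368/1 → 9; chars 69.
Subsquare: 0.15184/0.0833333 → 1 → b, 0.44368/0.0416667 → 10 → k; chars bk.
Extended square: 0.06851/0.00833333 → 8, 0.02701/0.00416667 → 6; chars 86.

GB69bk86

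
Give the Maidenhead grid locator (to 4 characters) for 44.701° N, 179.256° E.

Add 180° to longitude and 90° to latitude: 359.26, 134.70.
Field: 359.26/20 → 17 → R, 134.70/10 → 13 → N; chars RN.
Square: 19.26/2 → 9, 4.70/1 → 4; chars 94.

RN94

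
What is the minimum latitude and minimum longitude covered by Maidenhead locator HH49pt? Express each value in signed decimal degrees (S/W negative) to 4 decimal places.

Field H=7, H=7: +7·20° lon, +7·10° lat → SW at lon -40°, lat -20°.
Square 4, 9: +4·2° lon, +9·1° lat → SW at lon -32°, lat -11°.
Subsquare p=15, t=19: +15·0.0833333° lon, +19·0.0416667° lat → SW at lon -30.75°, lat -10.2083°.
latitude -10.2083, longitude -30.7500.

-10.2083, -30.7500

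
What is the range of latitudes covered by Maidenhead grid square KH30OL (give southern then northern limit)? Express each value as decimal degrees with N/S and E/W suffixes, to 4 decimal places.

19.5417° S, 19.5000° S

Field K=10, H=7: +10·20° lon, +7·10° lat → SW at lon 20°, lat -20°.
Square 3, 0: +3·2° lon, +0·1° lat → SW at lon 26°, lat -20°.
Subsquare o=14, l=11: +14·0.0833333° lon, +11·0.0416667° lat → SW at lon 27.1667°, lat -19.5417°.
Cell spans 0.0833333° lon × 0.0416667° lat.
south 19.5417° S, north 19.5000° S.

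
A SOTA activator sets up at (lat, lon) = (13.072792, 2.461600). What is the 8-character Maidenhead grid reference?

JK13fb57

Offset from 180°W / 90°S: lon 182.46160°, lat 103.07279°.
Field: lon ⌊182.46160/20⌋ = 9 → J; lat ⌊103.07279/10⌋ = 10 → K.
Square: lon ⌊2.46160/2⌋ = 1; lat ⌊3.07279/1⌋ = 3.
Subsquare: lon ⌊0.46160/0.0833333⌋ = 5 → f; lat ⌊0.07279/0.0416667⌋ = 1 → b.
Extended square: lon ⌊0.04493/0.00833333⌋ = 5; lat ⌊0.03113/0.00416667⌋ = 7.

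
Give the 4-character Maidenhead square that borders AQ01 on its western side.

RQ91

Longitude square 0; −1 → -1, wraps to 9, carry into field.
Longitude field A = 0; −1 → -1, wraps to 17 = R, wrapping around the antimeridian.
The latitude characters are unchanged.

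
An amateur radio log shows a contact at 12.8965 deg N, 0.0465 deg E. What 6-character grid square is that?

JK02av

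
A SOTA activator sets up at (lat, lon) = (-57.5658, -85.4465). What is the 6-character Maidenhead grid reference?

ED72gk

Add 180° to longitude and 90° to latitude: 94.5535, 32.4342.
Field: lon ⌊94.5535/20⌋ = 4 → E; lat ⌊32.4342/10⌋ = 3 → D.
Square: lon ⌊14.5535/2⌋ = 7; lat ⌊2.4342/1⌋ = 2.
Subsquare: lon ⌊0.5535/0.0833333⌋ = 6 → g; lat ⌊0.4342/0.0416667⌋ = 10 → k.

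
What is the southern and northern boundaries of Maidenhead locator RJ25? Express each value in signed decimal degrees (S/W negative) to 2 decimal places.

5.00, 6.00

Field R=17, J=9: +17·20° lon, +9·10° lat → SW at lon 160°, lat 0°.
Square 2, 5: +2·2° lon, +5·1° lat → SW at lon 164°, lat 5°.
Cell spans 2° lon × 1° lat.
south 5.00, north 6.00.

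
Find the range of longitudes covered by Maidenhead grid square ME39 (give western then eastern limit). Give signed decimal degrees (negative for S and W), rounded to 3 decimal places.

66.000, 68.000

Field M=12, E=4: +12·20° lon, +4·10° lat → SW at lon 60°, lat -50°.
Square 3, 9: +3·2° lon, +9·1° lat → SW at lon 66°, lat -41°.
Cell spans 2° lon × 1° lat.
west 66.000, east 68.000.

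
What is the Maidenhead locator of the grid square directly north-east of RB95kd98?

Longitude extended square 9; +1 → 10, wraps to 0, carry into subsquare.
Longitude subsquare k = 10; +1 → 11 = l.
Latitude extended square 8; +1 → 9.

RB95ld09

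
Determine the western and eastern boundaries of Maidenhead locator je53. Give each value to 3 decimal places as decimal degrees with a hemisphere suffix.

Field J=9, E=4: +9·20° lon, +4·10° lat → SW at lon 0°, lat -50°.
Square 5, 3: +5·2° lon, +3·1° lat → SW at lon 10°, lat -47°.
Cell spans 2° lon × 1° lat.
west 10.000° E, east 12.000° E.

10.000° E, 12.000° E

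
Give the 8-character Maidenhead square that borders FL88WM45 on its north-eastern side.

Longitude extended square 4; +1 → 5.
Latitude extended square 5; +1 → 6.

FL88wm56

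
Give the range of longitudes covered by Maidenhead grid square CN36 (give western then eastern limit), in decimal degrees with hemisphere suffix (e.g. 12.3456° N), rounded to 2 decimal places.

134.00° W, 132.00° W

Field C=2, N=13: +2·20° lon, +13·10° lat → SW at lon -140°, lat 40°.
Square 3, 6: +3·2° lon, +6·1° lat → SW at lon -134°, lat 46°.
Cell spans 2° lon × 1° lat.
west 134.00° W, east 132.00° W.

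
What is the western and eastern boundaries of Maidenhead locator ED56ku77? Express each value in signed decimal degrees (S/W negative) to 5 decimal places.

Field E=4, D=3: +4·20° lon, +3·10° lat → SW at lon -100°, lat -60°.
Square 5, 6: +5·2° lon, +6·1° lat → SW at lon -90°, lat -54°.
Subsquare k=10, u=20: +10·0.0833333° lon, +20·0.0416667° lat → SW at lon -89.1667°, lat -53.1667°.
Extended square 7, 7: +7·0.00833333° lon, +7·0.00416667° lat → SW at lon -89.1083°, lat -53.1375°.
Cell spans 0.00833333° lon × 0.00416667° lat.
west -89.10833, east -89.10000.

-89.10833, -89.10000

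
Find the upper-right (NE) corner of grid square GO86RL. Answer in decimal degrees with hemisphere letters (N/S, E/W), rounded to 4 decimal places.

Field G=6, O=14: +6·20° lon, +14·10° lat → SW at lon -60°, lat 50°.
Square 8, 6: +8·2° lon, +6·1° lat → SW at lon -44°, lat 56°.
Subsquare r=17, l=11: +17·0.0833333° lon, +11·0.0416667° lat → SW at lon -42.5833°, lat 56.4583°.
Cell spans 0.0833333° lon × 0.0416667° lat. NE corner is SW corner plus one full cell.
latitude 56.5000° N, longitude 42.5000° W.

56.5000° N, 42.5000° W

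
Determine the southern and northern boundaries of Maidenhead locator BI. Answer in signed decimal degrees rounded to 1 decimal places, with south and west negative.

Field B=1, I=8: +1·20° lon, +8·10° lat → SW at lon -160°, lat -10°.
Cell spans 20° lon × 10° lat.
south -10.0, north 0.0.

-10.0, 0.0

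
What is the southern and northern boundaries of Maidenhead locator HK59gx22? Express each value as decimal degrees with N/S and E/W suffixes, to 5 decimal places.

Field H=7, K=10: +7·20° lon, +10·10° lat → SW at lon -40°, lat 10°.
Square 5, 9: +5·2° lon, +9·1° lat → SW at lon -30°, lat 19°.
Subsquare g=6, x=23: +6·0.0833333° lon, +23·0.0416667° lat → SW at lon -29.5°, lat 19.9583°.
Extended square 2, 2: +2·0.00833333° lon, +2·0.00416667° lat → SW at lon -29.4833°, lat 19.9667°.
Cell spans 0.00833333° lon × 0.00416667° lat.
south 19.96667° N, north 19.97083° N.

19.96667° N, 19.97083° N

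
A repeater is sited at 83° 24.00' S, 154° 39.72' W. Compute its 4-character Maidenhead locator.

BA26

Offset from 180°W / 90°S: lon 25.34°, lat 6.60°.
Field: 25.34/20 → 1 → B, 6.60/10 → 0 → A; chars BA.
Square: 5.34/2 → 2, 6.60/1 → 6; chars 26.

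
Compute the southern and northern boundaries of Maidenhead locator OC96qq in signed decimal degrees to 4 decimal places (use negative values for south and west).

-63.3333, -63.2917

Field O=14, C=2: +14·20° lon, +2·10° lat → SW at lon 100°, lat -70°.
Square 9, 6: +9·2° lon, +6·1° lat → SW at lon 118°, lat -64°.
Subsquare q=16, q=16: +16·0.0833333° lon, +16·0.0416667° lat → SW at lon 119.333°, lat -63.3333°.
Cell spans 0.0833333° lon × 0.0416667° lat.
south -63.3333, north -63.2917.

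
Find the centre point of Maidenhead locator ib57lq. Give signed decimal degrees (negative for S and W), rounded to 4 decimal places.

-72.3125, -9.0417

Field I=8, B=1: +8·20° lon, +1·10° lat → SW at lon -20°, lat -80°.
Square 5, 7: +5·2° lon, +7·1° lat → SW at lon -10°, lat -73°.
Subsquare l=11, q=16: +11·0.0833333° lon, +16·0.0416667° lat → SW at lon -9.08333°, lat -72.3333°.
Cell spans 0.0833333° lon × 0.0416667° lat. Centre is SW corner plus half of each.
latitude -72.3125, longitude -9.0417.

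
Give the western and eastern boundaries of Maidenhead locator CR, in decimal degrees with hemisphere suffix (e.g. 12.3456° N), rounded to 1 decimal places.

140.0° W, 120.0° W

Field C=2, R=17: +2·20° lon, +17·10° lat → SW at lon -140°, lat 80°.
Cell spans 20° lon × 10° lat.
west 140.0° W, east 120.0° W.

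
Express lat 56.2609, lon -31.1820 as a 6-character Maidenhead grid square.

Shift to the Maidenhead origin (180°W, 90°S): lon 148.8180, lat 146.2609.
Field (20°×10°, letters A–R): 148.8180/20 → 7 → H, 146.2609/10 → 14 → O; chars HO.
Square (2°×1°, digits 0–9): 8.8180/2 → 4, 6.2609/1 → 6; chars 46.
Subsquare (5′×2.5′, letters a–x): 0.8180/0.0833333 → 9 → j, 0.2609/0.0416667 → 6 → g; chars jg.

HO46jg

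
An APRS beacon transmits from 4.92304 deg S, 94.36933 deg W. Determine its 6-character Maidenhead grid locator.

EI25tb

Offset from 180°W / 90°S: lon 85.6307°, lat 85.0770°.
Field: 85.6307/20 → 4 → E, 85.0770/10 → 8 → I; chars EI.
Square: 5.6307/2 → 2, 5.0770/1 → 5; chars 25.
Subsquare: 1.6307/0.0833333 → 19 → t, 0.0770/0.0416667 → 1 → b; chars tb.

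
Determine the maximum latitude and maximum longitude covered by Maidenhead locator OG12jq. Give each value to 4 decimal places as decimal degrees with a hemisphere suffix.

27.2917° S, 102.8333° E

Field O=14, G=6: +14·20° lon, +6·10° lat → SW at lon 100°, lat -30°.
Square 1, 2: +1·2° lon, +2·1° lat → SW at lon 102°, lat -28°.
Subsquare j=9, q=16: +9·0.0833333° lon, +16·0.0416667° lat → SW at lon 102.75°, lat -27.3333°.
Cell spans 0.0833333° lon × 0.0416667° lat. NE corner is SW corner plus one full cell.
latitude 27.2917° S, longitude 102.8333° E.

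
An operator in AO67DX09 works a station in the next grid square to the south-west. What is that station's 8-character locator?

AO67cx98

Longitude extended square 0; −1 → -1, wraps to 9, carry into subsquare.
Longitude subsquare d = 3; −1 → 2 = c.
Latitude extended square 9; −1 → 8.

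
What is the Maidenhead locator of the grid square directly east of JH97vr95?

Longitude extended square 9; +1 → 10, wraps to 0, carry into subsquare.
Longitude subsquare v = 21; +1 → 22 = w.
The latitude characters are unchanged.

JH97wr05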